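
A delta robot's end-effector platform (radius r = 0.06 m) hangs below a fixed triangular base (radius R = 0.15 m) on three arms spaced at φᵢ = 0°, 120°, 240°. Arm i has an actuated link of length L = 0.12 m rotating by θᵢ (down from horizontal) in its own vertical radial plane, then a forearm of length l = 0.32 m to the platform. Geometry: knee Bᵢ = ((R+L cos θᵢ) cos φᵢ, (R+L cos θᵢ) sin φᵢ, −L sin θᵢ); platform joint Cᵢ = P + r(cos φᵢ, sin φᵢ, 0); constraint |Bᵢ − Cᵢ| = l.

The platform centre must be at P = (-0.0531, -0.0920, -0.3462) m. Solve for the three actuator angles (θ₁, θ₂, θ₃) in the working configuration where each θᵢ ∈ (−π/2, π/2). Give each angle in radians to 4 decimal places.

φ1=0.0° → target in arm frame (-0.0531, -0.0920)
  e−x'=0.1431;  (l²−L²−(e−x')²−y'²−z²)/2L = -0.2533
  θ1 = atan2(B,A) + arccos(C/0.3746) = 1.1346
rotate P by −φ2: (-0.0531, 0.0920, -0.3462)
  e−x'=0.1431;  (l²−L²−(e−x')²−y'²−z²)/2L = -0.2533
  γ=atan2(-0.3462,0.1431)=-1.1788;  ψ=arccos(-0.6762)=2.3135;  θ2=γ+ψ≈1.1347
rotate P by −φ3: (0.1062, 0.0000, -0.3462)
  A cos θ + B sin θ = C:  -0.0162·cos θ + -0.3462·sin θ = -0.1338
  θ3 = atan2(B,A) + arccos(C/0.3466) = 0.3496

θ₁ = 1.1346, θ₂ = 1.1347, θ₃ = 0.3496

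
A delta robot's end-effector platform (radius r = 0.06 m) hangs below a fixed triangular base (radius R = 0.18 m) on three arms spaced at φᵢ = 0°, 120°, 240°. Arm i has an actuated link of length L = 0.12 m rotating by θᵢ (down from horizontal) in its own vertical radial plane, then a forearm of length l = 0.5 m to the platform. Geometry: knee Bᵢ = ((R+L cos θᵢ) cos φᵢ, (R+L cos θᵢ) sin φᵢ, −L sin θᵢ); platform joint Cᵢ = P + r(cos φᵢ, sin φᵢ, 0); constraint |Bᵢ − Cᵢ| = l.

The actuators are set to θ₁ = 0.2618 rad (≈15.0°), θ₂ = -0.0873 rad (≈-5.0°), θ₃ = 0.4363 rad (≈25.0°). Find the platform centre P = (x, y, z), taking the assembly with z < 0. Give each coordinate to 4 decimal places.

arm 1 at φ=0.0°: e+L cos θ1 = 0.2359;  S1 = (0.2359, 0.0000, -0.0311)
arm 2 at φ=120.0°: e+L cos θ2 = 0.2395;  S2 = (-0.1198, 0.2075, 0.0105)
arm 3 at φ=240.0°: e+L cos θ3 = 0.2288;  S3 = (-0.1144, -0.1981, -0.0507)
|S₂|²−|S₁|² = 0.0009;  |S₃|²−|S₁|² = -0.0017
[-0.7114 0.4149 0.0830]·P = 0.0009;  [-0.7006 -0.3962 -0.0393]·P = -0.0017
Cramer: x(z) = 0.0006+0.0290z;  y(z) = 0.0032-0.1505z
quadratic in z: (1.0235)z²+(0.0475)z+(-0.1937)=0, √Δ=0.8917 → z ∈ {-0.4588, 0.4124}; z = -0.4588 (taking z<0)
x = -0.0127, y = 0.0722

(-0.0127, 0.0722, -0.4588)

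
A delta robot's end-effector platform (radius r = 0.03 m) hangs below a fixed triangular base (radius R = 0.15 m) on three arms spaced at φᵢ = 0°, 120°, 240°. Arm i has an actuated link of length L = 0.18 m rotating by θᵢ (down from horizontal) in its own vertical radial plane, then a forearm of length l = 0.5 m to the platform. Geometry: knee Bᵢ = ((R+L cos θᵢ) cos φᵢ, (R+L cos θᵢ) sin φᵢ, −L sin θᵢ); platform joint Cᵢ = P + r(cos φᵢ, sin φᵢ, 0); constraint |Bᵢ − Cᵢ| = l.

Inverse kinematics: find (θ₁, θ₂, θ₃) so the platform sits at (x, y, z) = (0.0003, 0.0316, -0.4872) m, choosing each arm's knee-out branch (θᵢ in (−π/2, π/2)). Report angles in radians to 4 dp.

rotate P by −φ1: (0.0003, 0.0316, -0.4872)
  e−x'=0.1197;  (l²−L²−(e−x')²−y'²−z²)/2L = -0.0975
  γ=atan2(-0.4872,0.1197)=-1.3299;  ψ=arccos(-0.1943)=1.7663;  θ1=γ+ψ≈0.4365
rotate P by −φ2: (0.0272, -0.0161, -0.4872)
  e−x'=0.0928;  (l²−L²−(e−x')²−y'²−z²)/2L = -0.0795
  γ=atan2(-0.4872,0.0928)=-1.3826;  ψ=arccos(-0.1604)=1.7318;  θ2=γ+ψ≈0.3492
rotate P by −φ3: (-0.0275, -0.0155, -0.4872)
  A cos θ + B sin θ = C:  0.1475·cos θ + -0.4872·sin θ = -0.1160
  √(A²+B²)=0.5090;  θ3 = -1.2768+1.8007 ≈ 0.5239

θ₁ = 0.4365, θ₂ = 0.3492, θ₃ = 0.5239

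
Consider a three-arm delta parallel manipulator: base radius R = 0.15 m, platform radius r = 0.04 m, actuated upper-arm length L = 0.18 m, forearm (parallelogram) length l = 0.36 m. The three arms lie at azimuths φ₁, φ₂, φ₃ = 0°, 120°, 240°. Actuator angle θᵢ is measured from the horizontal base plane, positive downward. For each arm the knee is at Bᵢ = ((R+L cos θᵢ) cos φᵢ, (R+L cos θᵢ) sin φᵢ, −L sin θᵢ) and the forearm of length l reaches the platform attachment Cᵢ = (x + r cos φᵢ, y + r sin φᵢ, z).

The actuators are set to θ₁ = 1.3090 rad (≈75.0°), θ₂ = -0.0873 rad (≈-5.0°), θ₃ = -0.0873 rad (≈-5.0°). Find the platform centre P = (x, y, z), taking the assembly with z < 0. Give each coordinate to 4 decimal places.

(-0.1978, 0.0000, -0.2373)

arm 1 at φ=0.0°: (R−r)+L cos θ1 = 0.1566;  O1 = (0.1566, 0.0000, -0.1739)
arm 2 at φ=120.0°: (R−r)+L cos θ2 = 0.2893;  O2 = (-0.1447, 0.2506, 0.0157)
O3 = (0.2893·cos240.0°, 0.2893·sin240.0°, 0.0157) = (-0.1447, -0.2506, 0.0157)
eliminate P² terms by subtracting sphere 1 from 2 and 3
plane₁₂: -0.6025x+0.5011y+0.3791z = 0.0292
det = 0.6038;  x = -0.0485+0.6293z,  y = 0.0000+0.0000z
sphere 1 gives Az²+Bz+C=0 with A=1.3960, B=0.0897, C=-0.0573;  B²−4AC=0.3281;  roots -0.2373, 0.1731;  negative root z = -0.2373
x = -0.1978, y = 0.0000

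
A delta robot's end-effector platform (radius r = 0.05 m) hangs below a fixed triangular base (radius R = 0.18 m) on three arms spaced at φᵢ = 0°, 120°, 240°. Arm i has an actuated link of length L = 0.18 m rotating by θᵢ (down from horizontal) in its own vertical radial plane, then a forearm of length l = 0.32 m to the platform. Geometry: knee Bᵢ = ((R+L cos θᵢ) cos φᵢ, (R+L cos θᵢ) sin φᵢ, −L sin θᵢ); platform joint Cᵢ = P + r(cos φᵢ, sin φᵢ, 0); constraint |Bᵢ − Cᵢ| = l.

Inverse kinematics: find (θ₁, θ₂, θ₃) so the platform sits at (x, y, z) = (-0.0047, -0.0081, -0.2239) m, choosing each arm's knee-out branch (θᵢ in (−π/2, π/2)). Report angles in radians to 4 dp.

θ₁ = 0.5240, θ₂ = 0.5237, θ₃ = 0.4361

rotate P by −φ1: (-0.0047, -0.0081, -0.2239)
  A=0.1347, B=-0.2239, C=(l²−L²−A²−y'²−z²)/(2L)=0.0046
  γ=atan2(-0.2239,0.1347)=-1.0292;  ψ=arccos(0.0176)=1.5532;  θ1=γ+ψ≈0.5240
rotate P by −φ2: (-0.0047, 0.0081, -0.2239)
  e−x'=0.1347;  (l²−L²−(e−x')²−y'²−z²)/2L = 0.0046
  γ=atan2(-0.2239,0.1347)=-1.0293;  ψ=arccos(0.0177)=1.5531;  θ2=γ+ψ≈0.5237
φ3=240.0° → target in arm frame (0.0094, 0.0000)
  A=0.1206, B=-0.2239, C=(l²−L²−A²−y'²−z²)/(2L)=0.0148
  θ3 = atan2(B,A) + arccos(C/0.2543) = 0.4361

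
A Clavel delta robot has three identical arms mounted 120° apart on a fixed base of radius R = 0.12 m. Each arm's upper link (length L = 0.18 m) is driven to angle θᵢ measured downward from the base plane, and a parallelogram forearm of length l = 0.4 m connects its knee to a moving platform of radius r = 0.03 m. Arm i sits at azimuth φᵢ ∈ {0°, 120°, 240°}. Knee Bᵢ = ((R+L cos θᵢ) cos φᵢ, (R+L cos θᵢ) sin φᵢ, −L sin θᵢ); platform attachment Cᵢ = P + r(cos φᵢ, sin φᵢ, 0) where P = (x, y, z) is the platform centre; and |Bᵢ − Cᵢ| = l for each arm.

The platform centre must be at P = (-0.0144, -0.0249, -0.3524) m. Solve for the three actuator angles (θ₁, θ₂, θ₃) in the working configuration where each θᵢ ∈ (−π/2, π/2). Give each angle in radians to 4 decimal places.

θ₁ = 0.3493, θ₂ = 0.3492, θ₃ = 0.1747

φ1=0.0° → target in arm frame (-0.0144, -0.0249)
  A=0.1044, B=-0.3524, C=(l²−L²−A²−y'²−z²)/(2L)=-0.0225
  θ1 = atan2(B,A) + arccos(C/0.3675) = 0.3493
φ2=120.0° → target in arm frame (-0.0144, 0.0249)
  A cos θ + B sin θ = C:  0.1044·cos θ + -0.3524·sin θ = -0.0225
  √(A²+B²)=0.3675;  θ2 = -1.2829+1.6320 ≈ 0.3492
φ3=240.0° → target in arm frame (0.0288, 0.0000)
  A=0.0612, B=-0.3524, C=(l²−L²−A²−y'²−z²)/(2L)=-0.0009
  √(A²+B²)=0.3577;  θ3 = -1.3987+1.5734 ≈ 0.1747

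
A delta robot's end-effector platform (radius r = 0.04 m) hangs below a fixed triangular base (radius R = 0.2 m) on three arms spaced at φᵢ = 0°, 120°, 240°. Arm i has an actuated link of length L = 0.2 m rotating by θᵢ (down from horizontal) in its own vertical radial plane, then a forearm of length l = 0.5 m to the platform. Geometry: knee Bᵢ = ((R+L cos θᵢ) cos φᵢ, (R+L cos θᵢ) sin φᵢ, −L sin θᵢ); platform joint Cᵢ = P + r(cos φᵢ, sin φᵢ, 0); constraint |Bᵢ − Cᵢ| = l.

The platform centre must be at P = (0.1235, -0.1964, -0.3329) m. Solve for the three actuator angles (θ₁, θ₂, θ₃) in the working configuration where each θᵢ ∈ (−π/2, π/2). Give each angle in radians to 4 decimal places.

θ₁ = -0.3491, θ₂ = 1.1344, θ₃ = -0.2618

φ1=0.0° → target in arm frame (0.1235, -0.1964)
  e−x'=0.0365;  (l²−L²−(e−x')²−y'²−z²)/2L = 0.1482
  θ1 = atan2(B,A) + arccos(C/0.3349) = -0.3491
rotate P by −φ2: (-0.2318, -0.0088, -0.3329)
  e−x'=0.3918;  (l²−L²−(e−x')²−y'²−z²)/2L = -0.1361
  γ=atan2(-0.3329,0.3918)=-0.7043;  ψ=arccos(-0.2647)=1.8387;  θ2=γ+ψ≈1.1344
φ3=240.0° → target in arm frame (0.1083, 0.2052)
  A cos θ + B sin θ = C:  0.0517·cos θ + -0.3329·sin θ = 0.1361
  √(A²+B²)=0.3369;  θ3 = -1.4168+1.1551 ≈ -0.2618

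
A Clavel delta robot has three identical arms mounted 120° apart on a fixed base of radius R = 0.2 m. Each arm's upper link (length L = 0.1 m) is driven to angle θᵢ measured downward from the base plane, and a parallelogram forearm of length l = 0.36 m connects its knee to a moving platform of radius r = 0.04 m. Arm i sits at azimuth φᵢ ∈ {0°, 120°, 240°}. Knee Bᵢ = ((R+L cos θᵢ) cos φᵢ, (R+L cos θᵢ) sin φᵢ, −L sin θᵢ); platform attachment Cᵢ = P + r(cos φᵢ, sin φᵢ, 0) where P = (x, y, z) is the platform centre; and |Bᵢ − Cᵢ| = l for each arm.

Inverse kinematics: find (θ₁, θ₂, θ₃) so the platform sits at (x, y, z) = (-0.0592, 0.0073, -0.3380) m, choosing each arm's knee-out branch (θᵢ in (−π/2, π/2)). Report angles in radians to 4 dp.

rotate P by −φ1: (-0.0592, 0.0073, -0.3380)
  A cos θ + B sin θ = C:  0.2192·cos θ + -0.3380·sin θ = -0.2137
  γ=atan2(-0.3380,0.2192)=-0.9955;  ψ=arccos(-0.5305)=2.1300;  θ1=γ+ψ≈1.1346
φ2=120.0° → target in arm frame (0.0359, 0.0476)
  A cos θ + B sin θ = C:  0.1241·cos θ + -0.3380·sin θ = -0.0615
  γ=atan2(-0.3380,0.1241)=-1.2190;  ψ=arccos(-0.1709)=1.7425;  θ2=γ+ψ≈0.5236
arm 3 (φ=240.0°): x'=0.0233, y'=-0.0549
  A=0.1367, B=-0.3380, C=(l²−L²−A²−y'²−z²)/(2L)=-0.0818
  √(A²+B²)=0.3646;  θ3 = -1.1864+1.7970 ≈ 0.6106

θ₁ = 1.1346, θ₂ = 0.5236, θ₃ = 0.6106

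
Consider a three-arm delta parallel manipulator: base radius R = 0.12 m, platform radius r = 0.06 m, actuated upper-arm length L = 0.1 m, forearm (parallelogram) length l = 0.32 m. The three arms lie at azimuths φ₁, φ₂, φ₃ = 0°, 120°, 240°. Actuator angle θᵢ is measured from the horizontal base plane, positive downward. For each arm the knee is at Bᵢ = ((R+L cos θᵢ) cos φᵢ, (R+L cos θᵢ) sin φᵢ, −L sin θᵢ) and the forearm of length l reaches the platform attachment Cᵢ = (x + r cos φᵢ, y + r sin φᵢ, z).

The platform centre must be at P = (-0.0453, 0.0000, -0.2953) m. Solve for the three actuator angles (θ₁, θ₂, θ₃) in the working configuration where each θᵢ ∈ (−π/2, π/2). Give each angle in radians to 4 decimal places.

θ₁ = 0.4366, θ₂ = 0.0878, θ₃ = 0.0878

φ1=0.0° → target in arm frame (-0.0453, 0.0000)
  A=0.1053, B=-0.2953, C=(l²−L²−A²−y'²−z²)/(2L)=-0.0295
  γ=atan2(-0.2953,0.1053)=-1.2283;  ψ=arccos(-0.0939)=1.6649;  θ1=γ+ψ≈0.4366
φ2=120.0° → target in arm frame (0.0226, 0.0392)
  A=0.0374, B=-0.2953, C=(l²−L²−A²−y'²−z²)/(2L)=0.0113
  θ2 = atan2(B,A) + arccos(C/0.2977) = 0.0878
arm 3 (φ=240.0°): x'=0.0227, y'=-0.0392
  A=0.0373, B=-0.2953, C=(l²−L²−A²−y'²−z²)/(2L)=0.0113
  θ3 = atan2(B,A) + arccos(C/0.2977) = 0.0878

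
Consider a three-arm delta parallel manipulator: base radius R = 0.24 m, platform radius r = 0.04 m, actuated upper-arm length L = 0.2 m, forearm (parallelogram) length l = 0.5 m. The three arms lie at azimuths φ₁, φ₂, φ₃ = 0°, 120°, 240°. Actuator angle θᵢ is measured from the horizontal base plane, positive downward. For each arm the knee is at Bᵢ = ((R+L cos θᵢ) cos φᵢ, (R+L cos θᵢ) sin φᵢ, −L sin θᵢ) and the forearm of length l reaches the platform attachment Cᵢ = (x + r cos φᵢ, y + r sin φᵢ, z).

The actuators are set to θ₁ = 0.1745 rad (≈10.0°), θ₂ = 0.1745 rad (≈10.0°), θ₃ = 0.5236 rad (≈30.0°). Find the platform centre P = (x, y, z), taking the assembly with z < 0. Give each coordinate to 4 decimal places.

(0.0251, 0.0434, -0.3661)

arm 1 at φ=0.0°: (R−r)+L cos θ1 = 0.3970;  centre 1 = (0.3970, 0.0000, -0.0347)
arm 2 at φ=120.0°: (R−r)+L cos θ2 = 0.3970;  centre 2 = (-0.1985, 0.3438, -0.0347)
φ3=240.0°: virtual centre (-0.1866, -0.3232, -0.1000), radius l
subtract pairs → two planes through P
[-1.1909 0.6876 0.0000]·P = 0.0000;  [-1.1671 -0.6464 -0.1306]·P = -0.0095
det = 1.5723;  x = 0.0042+-0.0571z,  y = 0.0072+-0.0989z
quadratic in z: (1.0130)z²+(0.1129)z+(-0.0944)=0, √Δ=0.6288 → z ∈ {-0.3661, 0.2547}; z = -0.3661 (taking z<0)
x = 0.0251, y = 0.0434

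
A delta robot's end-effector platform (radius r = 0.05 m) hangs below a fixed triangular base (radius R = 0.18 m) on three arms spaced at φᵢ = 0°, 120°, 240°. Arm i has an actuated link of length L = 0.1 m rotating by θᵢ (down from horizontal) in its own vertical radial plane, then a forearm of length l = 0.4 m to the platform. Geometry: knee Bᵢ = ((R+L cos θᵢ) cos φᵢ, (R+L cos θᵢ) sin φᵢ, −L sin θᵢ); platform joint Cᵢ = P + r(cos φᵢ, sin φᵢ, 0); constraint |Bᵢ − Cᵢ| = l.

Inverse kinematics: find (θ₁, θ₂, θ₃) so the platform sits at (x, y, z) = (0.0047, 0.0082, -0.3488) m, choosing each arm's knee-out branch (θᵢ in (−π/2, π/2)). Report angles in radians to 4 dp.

arm 1 (φ=0.0°): x'=0.0047, y'=0.0082
  A cos θ + B sin θ = C:  0.1253·cos θ + -0.3488·sin θ = 0.0629
  θ1 = atan2(B,A) + arccos(C/0.3706) = 0.1745
arm 2 (φ=120.0°): x'=0.0048, y'=-0.0082
  A cos θ + B sin θ = C:  0.1252·cos θ + -0.3488·sin θ = 0.0629
  √(A²+B²)=0.3706;  θ2 = -1.2261+1.4002 ≈ 0.1741
arm 3 (φ=240.0°): x'=-0.0095, y'=0.0000
  e−x'=0.1395;  (l²−L²−(e−x')²−y'²−z²)/2L = 0.0445
  θ3 = atan2(B,A) + arccos(C/0.3756) = 0.2617

θ₁ = 0.1745, θ₂ = 0.1741, θ₃ = 0.2617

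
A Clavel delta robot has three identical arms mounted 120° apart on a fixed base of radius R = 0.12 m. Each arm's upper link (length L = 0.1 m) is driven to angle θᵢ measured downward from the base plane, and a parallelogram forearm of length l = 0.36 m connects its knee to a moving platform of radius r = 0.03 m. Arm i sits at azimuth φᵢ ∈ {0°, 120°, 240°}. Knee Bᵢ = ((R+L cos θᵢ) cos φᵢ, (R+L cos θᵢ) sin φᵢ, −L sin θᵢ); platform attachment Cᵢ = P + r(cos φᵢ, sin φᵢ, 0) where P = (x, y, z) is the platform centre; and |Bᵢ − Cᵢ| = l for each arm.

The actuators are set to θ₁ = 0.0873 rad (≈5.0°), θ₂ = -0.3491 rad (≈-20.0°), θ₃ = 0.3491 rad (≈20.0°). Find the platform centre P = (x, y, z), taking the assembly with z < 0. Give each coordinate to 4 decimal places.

(-0.0076, 0.0650, -0.3028)

arm 1 at φ=0.0°: ρ1 = 0.1896;  centre 1 = (0.1896, 0.0000, -0.0087)
arm 2 at φ=120.0°: ρ2 = 0.1840;  centre 2 = (-0.0920, 0.1593, 0.0342)
φ3=240.0°: virtual centre (-0.0920, -0.1593, -0.0342), radius l
|centre ₂|²−|centre ₁|² = -0.0010;  |centre ₃|²−|centre ₁|² = -0.0010
plane₁₂: -0.5632x+0.3186y+0.0858z = -0.0010
det = 0.3589;  x = 0.0018+0.0310z,  y = 0.0000+-0.2147z
into |P−centre ₁|² = l²: 1.0471z² + 0.0058z + -0.0943 = 0;  Δ = 0.3948;  z = -0.3028 or 0.2973 → z<0 root = -0.3028
x = -0.0076, y = 0.0650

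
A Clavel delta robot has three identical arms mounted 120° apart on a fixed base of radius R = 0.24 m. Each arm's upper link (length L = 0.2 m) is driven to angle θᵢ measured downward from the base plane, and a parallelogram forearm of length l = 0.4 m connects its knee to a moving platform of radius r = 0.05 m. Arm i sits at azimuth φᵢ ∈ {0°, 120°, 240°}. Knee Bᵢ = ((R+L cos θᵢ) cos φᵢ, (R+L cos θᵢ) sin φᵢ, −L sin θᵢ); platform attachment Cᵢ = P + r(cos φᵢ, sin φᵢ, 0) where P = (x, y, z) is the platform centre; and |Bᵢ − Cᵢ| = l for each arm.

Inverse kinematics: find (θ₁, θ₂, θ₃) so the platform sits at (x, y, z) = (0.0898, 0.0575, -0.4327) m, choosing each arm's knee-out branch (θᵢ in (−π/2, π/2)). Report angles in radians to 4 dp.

θ₁ = 0.6983, θ₂ = 1.0470, θ₃ = 1.3963

arm 1 (φ=0.0°): x'=0.0898, y'=0.0575
  A cos θ + B sin θ = C:  0.1002·cos θ + -0.4327·sin θ = -0.2014
  θ1 = atan2(B,A) + arccos(C/0.4442) = 0.6983
rotate P by −φ2: (0.0049, -0.1065, -0.4327)
  e−x'=0.1851;  (l²−L²−(e−x')²−y'²−z²)/2L = -0.2821
  √(A²+B²)=0.4706;  θ2 = -1.1666+2.2136 ≈ 1.0470
arm 3 (φ=240.0°): x'=-0.0947, y'=0.0490
  A cos θ + B sin θ = C:  0.2847·cos θ + -0.4327·sin θ = -0.3767
  √(A²+B²)=0.5180;  θ3 = -0.9889+2.3852 ≈ 1.3963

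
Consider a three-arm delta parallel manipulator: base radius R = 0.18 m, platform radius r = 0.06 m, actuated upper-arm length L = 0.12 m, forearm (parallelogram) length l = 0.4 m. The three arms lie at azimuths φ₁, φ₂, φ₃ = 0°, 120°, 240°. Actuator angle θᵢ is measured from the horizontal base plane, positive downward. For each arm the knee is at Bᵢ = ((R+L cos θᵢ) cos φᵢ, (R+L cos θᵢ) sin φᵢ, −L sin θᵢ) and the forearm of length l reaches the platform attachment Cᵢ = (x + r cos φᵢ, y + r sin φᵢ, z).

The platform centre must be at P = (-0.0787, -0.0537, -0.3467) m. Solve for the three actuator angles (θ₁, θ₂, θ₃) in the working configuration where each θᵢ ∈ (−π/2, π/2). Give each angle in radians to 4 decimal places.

θ₁ = 0.6983, θ₂ = 0.3492, θ₃ = -0.1746

rotate P by −φ1: (-0.0787, -0.0537, -0.3467)
  A=0.1987, B=-0.3467, C=(l²−L²−A²−y'²−z²)/(2L)=-0.0707
  √(A²+B²)=0.3996;  θ1 = -1.0504+1.7486 ≈ 0.6983
φ2=120.0° → target in arm frame (-0.0072, 0.0950)
  e−x'=0.1272;  (l²−L²−(e−x')²−y'²−z²)/2L = 0.0009
  √(A²+B²)=0.3693;  θ2 = -1.2193+1.5685 ≈ 0.3492
rotate P by −φ3: (0.0859, -0.0413, -0.3467)
  A cos θ + B sin θ = C:  0.0341·cos θ + -0.3467·sin θ = 0.0939
  θ3 = atan2(B,A) + arccos(C/0.3484) = -0.1746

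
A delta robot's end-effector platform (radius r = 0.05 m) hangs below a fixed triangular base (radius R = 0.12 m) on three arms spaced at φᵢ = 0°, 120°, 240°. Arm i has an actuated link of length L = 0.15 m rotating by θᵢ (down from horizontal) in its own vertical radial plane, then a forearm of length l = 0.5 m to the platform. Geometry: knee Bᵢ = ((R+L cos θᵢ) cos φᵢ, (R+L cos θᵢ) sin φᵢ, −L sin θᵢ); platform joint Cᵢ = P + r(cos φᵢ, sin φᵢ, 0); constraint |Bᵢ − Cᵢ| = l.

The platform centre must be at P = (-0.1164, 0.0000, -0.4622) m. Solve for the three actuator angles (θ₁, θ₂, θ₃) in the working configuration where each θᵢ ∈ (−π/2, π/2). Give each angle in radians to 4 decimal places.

θ₁ = 0.5234, θ₂ = -0.0002, θ₃ = -0.0002

rotate P by −φ1: (-0.1164, 0.0000, -0.4622)
  e−x'=0.1864;  (l²−L²−(e−x')²−y'²−z²)/2L = -0.0696
  θ1 = atan2(B,A) + arccos(C/0.4984) = 0.5234
φ2=120.0° → target in arm frame (0.0582, 0.1008)
  e−x'=0.0118;  (l²−L²−(e−x')²−y'²−z²)/2L = 0.0119
  √(A²+B²)=0.4624;  θ2 = -1.5453+1.5451 ≈ -0.0002
arm 3 (φ=240.0°): x'=0.0582, y'=-0.1008
  A cos θ + B sin θ = C:  0.0118·cos θ + -0.4622·sin θ = 0.0119
  θ3 = atan2(B,A) + arccos(C/0.4624) = -0.0002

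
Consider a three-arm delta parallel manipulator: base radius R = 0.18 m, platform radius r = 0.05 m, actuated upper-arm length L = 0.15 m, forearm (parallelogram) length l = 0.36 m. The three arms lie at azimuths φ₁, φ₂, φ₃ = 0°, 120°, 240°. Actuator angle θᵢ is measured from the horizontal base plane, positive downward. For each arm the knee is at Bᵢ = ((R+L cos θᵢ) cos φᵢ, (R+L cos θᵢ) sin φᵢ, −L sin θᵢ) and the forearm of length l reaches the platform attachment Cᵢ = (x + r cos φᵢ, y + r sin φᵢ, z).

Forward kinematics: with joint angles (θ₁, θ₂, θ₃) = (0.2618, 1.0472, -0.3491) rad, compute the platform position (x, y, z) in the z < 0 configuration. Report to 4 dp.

(0.0223, -0.1354, -0.2567)

arm 1 at φ=0.0°: e+L cos θ1 = 0.2749;  O1 = (0.2749, 0.0000, -0.0388)
O2 = (0.2050·cos120.0°, 0.2050·sin120.0°, -0.1299) = (-0.1025, 0.1775, -0.1299)
φ3=240.0°: virtual centre (-0.1355, -0.2347, 0.0513), radius l
subtract pairs → two planes through P
plane₁₂: -0.7548x+0.3551y+-0.1822z = -0.0182
Cramer: x(z) = 0.0138-0.0333z;  y(z) = -0.0219+0.4423z
sphere 1 gives Az²+Bz+C=0 with A=1.1967, B=0.0756, C=-0.0594;  B²−4AC=0.2902;  roots -0.2567, 0.1935;  negative root z = -0.2567
x = 0.0223, y = -0.1354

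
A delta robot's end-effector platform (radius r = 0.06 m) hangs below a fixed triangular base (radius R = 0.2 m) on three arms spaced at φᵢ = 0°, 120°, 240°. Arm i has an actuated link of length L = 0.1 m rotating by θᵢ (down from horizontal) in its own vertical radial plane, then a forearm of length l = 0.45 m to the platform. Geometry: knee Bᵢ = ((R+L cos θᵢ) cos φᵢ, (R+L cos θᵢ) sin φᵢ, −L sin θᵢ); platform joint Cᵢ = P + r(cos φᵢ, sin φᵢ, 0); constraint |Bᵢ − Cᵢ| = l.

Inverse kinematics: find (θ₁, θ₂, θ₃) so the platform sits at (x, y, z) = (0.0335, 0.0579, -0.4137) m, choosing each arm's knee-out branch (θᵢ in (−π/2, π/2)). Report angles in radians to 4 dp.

rotate P by −φ1: (0.0335, 0.0579, -0.4137)
  e−x'=0.1065;  (l²−L²−(e−x')²−y'²−z²)/2L = 0.0333
  θ1 = atan2(B,A) + arccos(C/0.4272) = 0.1740
arm 2 (φ=120.0°): x'=0.0334, y'=-0.0580
  A=0.1066, B=-0.4137, C=(l²−L²−A²−y'²−z²)/(2L)=0.0331
  θ2 = atan2(B,A) + arccos(C/0.4272) = 0.1746
arm 3 (φ=240.0°): x'=-0.0669, y'=0.0001
  e−x'=0.2069;  (l²−L²−(e−x')²−y'²−z²)/2L = -0.1073
  √(A²+B²)=0.4625;  θ3 = -1.1071+1.8048 ≈ 0.6978

θ₁ = 0.1740, θ₂ = 0.1746, θ₃ = 0.6978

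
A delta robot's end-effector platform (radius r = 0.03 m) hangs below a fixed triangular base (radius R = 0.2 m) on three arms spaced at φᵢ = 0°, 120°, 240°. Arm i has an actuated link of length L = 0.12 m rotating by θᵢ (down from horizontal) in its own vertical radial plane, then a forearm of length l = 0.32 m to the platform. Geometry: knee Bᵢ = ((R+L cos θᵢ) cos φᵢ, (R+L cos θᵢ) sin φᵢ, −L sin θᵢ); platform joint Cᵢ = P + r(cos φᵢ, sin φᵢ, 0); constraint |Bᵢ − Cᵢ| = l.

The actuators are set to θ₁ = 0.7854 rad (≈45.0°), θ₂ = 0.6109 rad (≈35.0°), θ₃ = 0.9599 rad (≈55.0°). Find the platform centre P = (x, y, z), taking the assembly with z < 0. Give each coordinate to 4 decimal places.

φ1=0.0°: virtual centre (0.2549, 0.0000, -0.0849), radius l
φ2=120.0°: virtual centre (-0.1341, 0.2324, -0.0688), radius l
φ3=240.0°: virtual centre (-0.1194, -0.2068, -0.0983), radius l
eliminate P² terms by subtracting sphere 1 from 2 and 3
plane₁₂: -0.7780x+0.4647y+0.0320z = 0.0046
det = 0.6697;  x = 0.0010+0.0011z,  y = 0.0114+-0.0670z
into |P−centre ₁|² = l²: 1.0045z² + 0.1676z + -0.0306 = 0;  Δ = 0.1511;  z = -0.2769 or 0.1100 → z<0 root = -0.2769
x = 0.0006, y = 0.0300

(0.0006, 0.0300, -0.2769)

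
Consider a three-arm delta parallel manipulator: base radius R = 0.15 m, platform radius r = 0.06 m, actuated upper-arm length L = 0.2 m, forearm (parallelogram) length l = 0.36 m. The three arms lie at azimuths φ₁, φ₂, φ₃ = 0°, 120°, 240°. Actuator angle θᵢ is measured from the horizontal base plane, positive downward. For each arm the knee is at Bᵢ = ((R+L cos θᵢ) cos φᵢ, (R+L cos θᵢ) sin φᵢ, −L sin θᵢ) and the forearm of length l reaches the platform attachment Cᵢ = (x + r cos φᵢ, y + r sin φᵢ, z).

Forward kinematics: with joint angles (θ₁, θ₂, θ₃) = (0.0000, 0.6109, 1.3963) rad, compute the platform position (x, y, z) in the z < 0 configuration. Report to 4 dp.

(0.1688, 0.1455, -0.3062)

arm 1 at φ=0.0°: (R−r)+L cos θ1 = 0.2900;  centre 1 = (0.2900, 0.0000, 0.0000)
φ2=120.0°: virtual centre (-0.1269, 0.2198, -0.1147), radius l
centre 3 = (0.1247·cos240.0°, 0.1247·sin240.0°, -0.1970) = (-0.0624, -0.1080, -0.1970)
eliminate P² terms by subtracting sphere 1 from 2 and 3
plane₁₂: -0.8338x+0.4396y+-0.2294z = -0.0065
det = 0.4900;  x = 0.0296+-0.4546z,  y = 0.0413+-0.3404z
into |P−centre ₁|² = l²: 1.3226z² + 0.2087z + -0.0601 = 0;  Δ = 0.3614;  z = -0.3062 or 0.1484 → z<0 root = -0.3062
x = 0.1688, y = 0.1455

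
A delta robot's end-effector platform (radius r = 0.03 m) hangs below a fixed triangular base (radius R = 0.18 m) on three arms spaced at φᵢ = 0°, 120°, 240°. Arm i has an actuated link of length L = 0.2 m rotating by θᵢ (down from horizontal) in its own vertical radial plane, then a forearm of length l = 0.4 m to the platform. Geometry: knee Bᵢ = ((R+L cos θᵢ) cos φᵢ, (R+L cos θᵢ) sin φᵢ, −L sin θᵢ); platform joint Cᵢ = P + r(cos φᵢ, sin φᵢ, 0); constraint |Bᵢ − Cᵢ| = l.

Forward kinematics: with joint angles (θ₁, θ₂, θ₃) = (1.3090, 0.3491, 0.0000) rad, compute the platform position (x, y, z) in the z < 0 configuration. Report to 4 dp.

arm 1 at φ=0.0°: ρ1 = 0.2018;  O1 = (0.2018, 0.0000, -0.1932)
arm 2 at φ=120.0°: ρ2 = 0.3379;  O2 = (-0.1690, 0.2927, -0.0684)
O3 = (0.3500·cos240.0°, 0.3500·sin240.0°, 0.0000) = (-0.1750, -0.3031, 0.0000)
|O₂|²−|O₁|² = 0.0409;  |O₃|²−|O₁|² = 0.0445
linear system: -0.7415x+0.5853y = 0.0409−0.2495z; -0.7535x+-0.6062y = 0.0445−0.3864z
det = 0.8905;  x = -0.0570+0.4238z,  y = -0.0025+0.1105z
sphere 1 gives Az²+Bz+C=0 with A=1.1918, B=0.1665, C=-0.0557;  B²−4AC=0.2932;  roots -0.2970, 0.1573;  negative root z = -0.2970
x = -0.1829, y = -0.0353

(-0.1829, -0.0353, -0.2970)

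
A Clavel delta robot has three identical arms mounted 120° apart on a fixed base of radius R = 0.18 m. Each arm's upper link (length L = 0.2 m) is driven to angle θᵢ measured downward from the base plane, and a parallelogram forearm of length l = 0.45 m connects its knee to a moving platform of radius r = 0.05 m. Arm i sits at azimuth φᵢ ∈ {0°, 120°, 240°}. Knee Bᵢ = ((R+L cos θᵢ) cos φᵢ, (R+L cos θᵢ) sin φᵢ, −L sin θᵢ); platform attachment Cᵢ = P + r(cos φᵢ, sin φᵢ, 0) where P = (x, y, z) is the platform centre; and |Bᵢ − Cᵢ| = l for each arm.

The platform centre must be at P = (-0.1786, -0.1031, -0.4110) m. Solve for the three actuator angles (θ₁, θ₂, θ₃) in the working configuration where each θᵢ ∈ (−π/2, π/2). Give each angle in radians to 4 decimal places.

θ₁ = 1.2218, θ₂ = 0.6981, θ₃ = -0.0001

φ1=0.0° → target in arm frame (-0.1786, -0.1031)
  A cos θ + B sin θ = C:  0.3086·cos θ + -0.4110·sin θ = -0.2807
  γ=atan2(-0.4110,0.3086)=-0.9268;  ψ=arccos(-0.5462)=2.1486;  θ1=γ+ψ≈1.2218
rotate P by −φ2: (0.0000, 0.2062, -0.4110)
  A cos θ + B sin θ = C:  0.1300·cos θ + -0.4110·sin θ = -0.1646
  θ2 = atan2(B,A) + arccos(C/0.4311) = 0.6981
φ3=240.0° → target in arm frame (0.1786, -0.1031)
  A cos θ + B sin θ = C:  -0.0486·cos θ + -0.4110·sin θ = -0.0485
  γ=atan2(-0.4110,-0.0486)=-1.6885;  ψ=arccos(-0.1173)=1.6884;  θ3=γ+ψ≈-0.0001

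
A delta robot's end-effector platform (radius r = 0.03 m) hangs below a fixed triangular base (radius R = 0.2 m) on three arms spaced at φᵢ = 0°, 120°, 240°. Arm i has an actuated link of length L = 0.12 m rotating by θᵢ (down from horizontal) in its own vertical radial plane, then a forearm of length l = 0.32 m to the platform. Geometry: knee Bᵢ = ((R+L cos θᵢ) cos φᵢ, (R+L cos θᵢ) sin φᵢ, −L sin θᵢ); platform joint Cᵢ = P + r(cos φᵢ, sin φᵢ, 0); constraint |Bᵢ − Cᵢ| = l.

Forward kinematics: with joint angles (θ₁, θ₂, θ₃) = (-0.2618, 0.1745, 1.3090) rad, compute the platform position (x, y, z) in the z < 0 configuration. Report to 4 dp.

φ1=0.0°: virtual centre (0.2859, 0.0000, 0.0311), radius l
arm 2 at φ=120.0°: ρ2 = 0.2882;  centre 2 = (-0.1441, 0.2496, -0.0208)
arm 3 at φ=240.0°: ρ3 = 0.2011;  centre 3 = (-0.1005, -0.1741, -0.1159)
eliminate P² terms by subtracting sphere 1 from 2 and 3
linear system: -0.8600x+0.4991y = 0.0008−-0.1038z; -0.7729x+-0.3482y = -0.0289−-0.2939z
det = 0.6853;  x = 0.0206+-0.2668z,  y = 0.0371+-0.2518z
sphere 1 gives Az²+Bz+C=0 with A=1.1346, B=0.0608, C=-0.0297;  B²−4AC=0.1384;  roots -0.1907, 0.1372;  negative root z = -0.1907
x = 0.0715, y = 0.0851

(0.0715, 0.0851, -0.1907)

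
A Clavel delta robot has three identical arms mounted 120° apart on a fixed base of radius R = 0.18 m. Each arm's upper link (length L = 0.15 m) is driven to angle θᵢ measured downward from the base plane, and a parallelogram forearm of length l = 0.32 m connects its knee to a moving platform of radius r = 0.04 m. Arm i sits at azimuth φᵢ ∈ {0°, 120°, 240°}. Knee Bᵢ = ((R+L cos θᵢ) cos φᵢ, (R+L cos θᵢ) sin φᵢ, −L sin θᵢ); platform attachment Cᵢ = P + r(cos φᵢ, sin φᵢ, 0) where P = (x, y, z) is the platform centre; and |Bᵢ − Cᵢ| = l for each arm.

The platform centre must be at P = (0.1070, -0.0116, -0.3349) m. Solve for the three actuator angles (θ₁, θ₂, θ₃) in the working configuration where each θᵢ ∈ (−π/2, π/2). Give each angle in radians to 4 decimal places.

θ₁ = 0.4363, θ₂ = 1.3089, θ₃ = 1.2220

rotate P by −φ1: (0.1070, -0.0116, -0.3349)
  A cos θ + B sin θ = C:  0.0330·cos θ + -0.3349·sin θ = -0.1116
  θ1 = atan2(B,A) + arccos(C/0.3365) = 0.4363
rotate P by −φ2: (-0.0635, -0.0869, -0.3349)
  A cos θ + B sin θ = C:  0.2035·cos θ + -0.3349·sin θ = -0.2708
  γ=atan2(-0.3349,0.2035)=-1.0247;  ψ=arccos(-0.6909)=2.3336;  θ2=γ+ψ≈1.3089
φ3=240.0° → target in arm frame (-0.0435, 0.0985)
  e−x'=0.1835;  (l²−L²−(e−x')²−y'²−z²)/2L = -0.2520
  γ=atan2(-0.3349,0.1835)=-1.0697;  ψ=arccos(-0.6600)=2.2916;  θ3=γ+ψ≈1.2220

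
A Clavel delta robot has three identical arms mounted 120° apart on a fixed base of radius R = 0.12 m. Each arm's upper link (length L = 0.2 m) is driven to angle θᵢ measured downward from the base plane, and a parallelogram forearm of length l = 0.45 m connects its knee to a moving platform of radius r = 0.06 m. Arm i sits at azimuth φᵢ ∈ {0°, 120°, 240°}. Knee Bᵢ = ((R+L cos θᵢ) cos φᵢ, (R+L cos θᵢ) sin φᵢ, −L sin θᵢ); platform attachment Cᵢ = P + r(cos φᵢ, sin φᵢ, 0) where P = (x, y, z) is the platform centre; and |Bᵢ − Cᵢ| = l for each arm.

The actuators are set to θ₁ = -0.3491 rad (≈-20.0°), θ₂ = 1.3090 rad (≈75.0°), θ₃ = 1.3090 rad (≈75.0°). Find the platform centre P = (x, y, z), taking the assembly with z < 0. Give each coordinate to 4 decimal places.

φ1=0.0°: virtual centre (0.2479, 0.0000, 0.0684), radius l
S2 = (0.1118·cos120.0°, 0.1118·sin120.0°, -0.1932) = (-0.0559, 0.0968, -0.1932)
arm 3 at φ=240.0°: (R−r)+L cos θ3 = 0.1118;  S3 = (-0.0559, -0.0968, -0.1932)
|S₂|²−|S₁|² = -0.0163;  |S₃|²−|S₁|² = -0.0163
plane₁₂: -0.6076x+0.1936y+-0.5232z = -0.0163
Cramer: x(z) = 0.0269-0.8610z;  y(z) = 0.0000+0.0000z
sphere 1 gives Az²+Bz+C=0 with A=1.7414, B=0.2438, C=-0.1490;  B²−4AC=1.0970;  roots -0.3707, 0.2307;  negative root z = -0.3707
x = 0.3461, y = 0.0000

(0.3461, 0.0000, -0.3707)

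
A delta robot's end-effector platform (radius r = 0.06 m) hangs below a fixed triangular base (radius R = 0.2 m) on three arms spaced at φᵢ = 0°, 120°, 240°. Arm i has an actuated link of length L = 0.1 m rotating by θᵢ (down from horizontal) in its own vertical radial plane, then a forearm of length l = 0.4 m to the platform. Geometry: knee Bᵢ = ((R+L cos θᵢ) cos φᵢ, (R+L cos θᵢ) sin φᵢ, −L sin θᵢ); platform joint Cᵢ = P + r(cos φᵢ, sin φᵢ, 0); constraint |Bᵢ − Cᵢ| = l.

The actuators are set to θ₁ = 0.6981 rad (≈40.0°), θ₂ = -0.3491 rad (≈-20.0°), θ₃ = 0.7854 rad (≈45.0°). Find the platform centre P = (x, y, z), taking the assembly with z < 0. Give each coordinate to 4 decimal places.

(-0.0480, 0.1014, -0.3466)

centre 1 = (0.2166·cos0.0°, 0.2166·sin0.0°, -0.0643) = (0.2166, 0.0000, -0.0643)
φ2=120.0°: virtual centre (-0.1170, 0.2026, 0.0342), radius l
arm 3 at φ=240.0°: ρ3 = 0.2107;  centre 3 = (-0.1054, -0.1825, -0.0707)
|centre ₂|²−|centre ₁|² = 0.0049;  |centre ₃|²−|centre ₁|² = -0.0017
linear system: -0.6672x+0.4052y = 0.0049−0.1970z; -0.6439x+-0.3650y = -0.0017−-0.0129z
Cramer: x(z) = -0.0022+0.1322z;  y(z) = 0.0084-0.2684z
sphere 1 gives Az²+Bz+C=0 with A=1.0895, B=0.0662, C=-0.1079;  B²−4AC=0.4747;  roots -0.3466, 0.2858;  negative root z = -0.3466
x = -0.0480, y = 0.1014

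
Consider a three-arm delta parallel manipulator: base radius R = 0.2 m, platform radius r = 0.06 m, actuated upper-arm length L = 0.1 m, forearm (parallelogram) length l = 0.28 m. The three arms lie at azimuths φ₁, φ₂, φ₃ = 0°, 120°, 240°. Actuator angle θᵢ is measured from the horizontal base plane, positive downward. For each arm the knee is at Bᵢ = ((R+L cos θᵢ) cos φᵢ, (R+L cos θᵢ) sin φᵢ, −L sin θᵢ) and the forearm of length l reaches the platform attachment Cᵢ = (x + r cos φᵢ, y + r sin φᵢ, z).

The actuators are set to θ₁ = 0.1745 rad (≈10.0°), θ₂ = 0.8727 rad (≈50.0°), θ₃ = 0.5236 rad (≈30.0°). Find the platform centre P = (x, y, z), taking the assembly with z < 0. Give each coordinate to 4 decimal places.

centre 1 = (0.2385·cos0.0°, 0.2385·sin0.0°, -0.0174) = (0.2385, 0.0000, -0.0174)
arm 2 at φ=120.0°: e+L cos θ2 = 0.2043;  centre 2 = (-0.1021, 0.1769, -0.0766)
centre 3 = (0.2266·cos240.0°, 0.2266·sin240.0°, -0.0500) = (-0.1133, -0.1962, -0.0500)
subtract pairs → two planes through P
plane₁₂: -0.6812x+0.3538y+-0.1185z = -0.0096
Cramer: x(z) = 0.0096-0.1348z;  y(z) = -0.0087+0.0753z
sphere 1 gives Az²+Bz+C=0 with A=1.0238, B=0.0951, C=-0.0256;  B²−4AC=0.1140;  roots -0.2113, 0.1184;  negative root z = -0.2113
x = 0.0380, y = -0.0246

(0.0380, -0.0246, -0.2113)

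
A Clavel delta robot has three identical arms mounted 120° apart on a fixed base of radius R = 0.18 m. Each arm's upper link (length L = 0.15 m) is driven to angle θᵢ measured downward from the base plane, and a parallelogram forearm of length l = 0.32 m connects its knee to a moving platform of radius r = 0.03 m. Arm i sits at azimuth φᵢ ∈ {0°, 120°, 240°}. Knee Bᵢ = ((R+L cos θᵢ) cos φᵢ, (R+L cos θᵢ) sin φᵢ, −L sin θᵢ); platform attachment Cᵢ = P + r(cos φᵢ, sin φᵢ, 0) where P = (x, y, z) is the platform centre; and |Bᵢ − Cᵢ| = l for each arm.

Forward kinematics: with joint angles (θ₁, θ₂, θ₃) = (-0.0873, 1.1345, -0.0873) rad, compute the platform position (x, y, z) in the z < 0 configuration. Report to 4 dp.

centre 1 = (0.2994·cos0.0°, 0.2994·sin0.0°, 0.0131) = (0.2994, 0.0000, 0.0131)
φ2=120.0°: virtual centre (-0.1067, 0.1848, -0.1359), radius l
arm 3 at φ=240.0°: e+L cos θ3 = 0.2994;  centre 3 = (-0.1497, -0.2593, 0.0131)
eliminate P² terms by subtracting sphere 1 from 2 and 3
plane₁₂: -0.8122x+0.3696y+-0.2981z = -0.0258
det = 0.7533;  x = 0.0178+-0.2052z,  y = -0.0308+0.3554z
into |P−centre ₁|² = l²: 1.1685z² + 0.0676z + -0.0220 = 0;  Δ = 0.1072;  z = -0.1690 or 0.1112 → z<0 root = -0.1690
x = 0.0525, y = -0.0908

(0.0525, -0.0908, -0.1690)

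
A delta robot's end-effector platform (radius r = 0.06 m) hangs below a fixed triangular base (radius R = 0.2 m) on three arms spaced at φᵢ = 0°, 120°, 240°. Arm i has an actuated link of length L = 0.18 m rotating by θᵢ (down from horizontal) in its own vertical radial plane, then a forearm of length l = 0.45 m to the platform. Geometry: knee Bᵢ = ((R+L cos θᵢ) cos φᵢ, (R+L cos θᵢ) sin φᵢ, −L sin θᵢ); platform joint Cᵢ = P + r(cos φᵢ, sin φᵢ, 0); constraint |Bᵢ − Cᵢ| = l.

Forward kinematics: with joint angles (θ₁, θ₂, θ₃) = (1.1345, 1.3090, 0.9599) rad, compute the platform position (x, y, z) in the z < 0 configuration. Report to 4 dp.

(0.0008, -0.0607, -0.5537)

arm 1 at φ=0.0°: (R−r)+L cos θ1 = 0.2161;  S1 = (0.2161, 0.0000, -0.1631)
arm 2 at φ=120.0°: (R−r)+L cos θ2 = 0.1866;  S2 = (-0.0933, 0.1616, -0.1739)
arm 3 at φ=240.0°: (R−r)+L cos θ3 = 0.2432;  S3 = (-0.1216, -0.2107, -0.1474)
|S₂|²−|S₁|² = -0.0083;  |S₃|²−|S₁|² = 0.0076
linear system: -0.6187x+0.3232y = -0.0083−-0.0215z; -0.6754x+-0.4213y = 0.0076−0.0314z
det = 0.4789;  x = 0.0021+0.0023z,  y = -0.0215+0.0708z
sphere 1 gives Az²+Bz+C=0 with A=1.0050, B=0.3222, C=-0.1297;  B²−4AC=0.6251;  roots -0.5537, 0.2330;  negative root z = -0.5537
x = 0.0008, y = -0.0607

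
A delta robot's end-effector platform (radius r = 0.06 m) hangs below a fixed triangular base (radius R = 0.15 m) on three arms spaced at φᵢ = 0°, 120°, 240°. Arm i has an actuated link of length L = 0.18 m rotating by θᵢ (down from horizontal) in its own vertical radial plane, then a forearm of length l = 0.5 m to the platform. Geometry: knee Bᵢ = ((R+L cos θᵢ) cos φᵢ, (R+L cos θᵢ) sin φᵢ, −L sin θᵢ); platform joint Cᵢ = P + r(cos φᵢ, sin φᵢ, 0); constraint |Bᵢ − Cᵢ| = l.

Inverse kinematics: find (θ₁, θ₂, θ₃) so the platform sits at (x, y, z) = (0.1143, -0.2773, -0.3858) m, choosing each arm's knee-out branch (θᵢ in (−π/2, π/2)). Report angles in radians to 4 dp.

rotate P by −φ1: (0.1143, -0.2773, -0.3858)
  A=-0.0243, B=-0.3858, C=(l²−L²−A²−y'²−z²)/(2L)=-0.0242
  √(A²+B²)=0.3866;  θ1 = -1.6337+1.6336 ≈ -0.0001
rotate P by −φ2: (-0.2973, 0.0397, -0.3858)
  A=0.3873, B=-0.3858, C=(l²−L²−A²−y'²−z²)/(2L)=-0.2300
  θ2 = atan2(B,A) + arccos(C/0.5467) = 1.2217
arm 3 (φ=240.0°): x'=0.1830, y'=0.2376
  e−x'=-0.0930;  (l²−L²−(e−x')²−y'²−z²)/2L = 0.0101
  √(A²+B²)=0.3969;  θ3 = -1.8073+1.5453 ≈ -0.2620

θ₁ = -0.0001, θ₂ = 1.2217, θ₃ = -0.2620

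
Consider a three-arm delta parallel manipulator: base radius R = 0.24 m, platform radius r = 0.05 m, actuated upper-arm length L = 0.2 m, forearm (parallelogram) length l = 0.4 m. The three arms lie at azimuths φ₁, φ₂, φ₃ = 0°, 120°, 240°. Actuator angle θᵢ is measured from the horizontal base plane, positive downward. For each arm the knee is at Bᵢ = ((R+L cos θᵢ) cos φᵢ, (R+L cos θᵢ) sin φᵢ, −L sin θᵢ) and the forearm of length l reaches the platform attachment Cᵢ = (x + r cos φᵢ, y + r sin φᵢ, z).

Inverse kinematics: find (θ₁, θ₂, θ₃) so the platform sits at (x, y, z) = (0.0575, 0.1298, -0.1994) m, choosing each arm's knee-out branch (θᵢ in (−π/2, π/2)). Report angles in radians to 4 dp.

arm 1 (φ=0.0°): x'=0.0575, y'=0.1298
  e−x'=0.1325;  (l²−L²−(e−x')²−y'²−z²)/2L = 0.1146
  √(A²+B²)=0.2394;  θ1 = -0.9843+1.0717 ≈ 0.0874
rotate P by −φ2: (0.0837, -0.1147, -0.1994)
  A=0.1063, B=-0.1994, C=(l²−L²−A²−y'²−z²)/(2L)=0.1394
  γ=atan2(-0.1994,0.1063)=-1.0809;  ψ=arccos(0.6170)=0.9058;  θ2=γ+ψ≈-0.1750
φ3=240.0° → target in arm frame (-0.1412, -0.0151)
  A cos θ + B sin θ = C:  0.3312·cos θ + -0.1994·sin θ = -0.0741
  √(A²+B²)=0.3866;  θ3 = -0.5420+1.7638 ≈ 1.2218

θ₁ = 0.0874, θ₂ = -0.1750, θ₃ = 1.2218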